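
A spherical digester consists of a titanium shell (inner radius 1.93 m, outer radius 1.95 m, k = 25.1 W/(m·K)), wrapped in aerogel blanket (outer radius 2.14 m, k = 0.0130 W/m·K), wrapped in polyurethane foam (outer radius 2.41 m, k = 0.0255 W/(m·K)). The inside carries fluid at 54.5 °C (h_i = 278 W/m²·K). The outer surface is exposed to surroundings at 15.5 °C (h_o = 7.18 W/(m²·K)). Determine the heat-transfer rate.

Q = 87.8 W

Treat each layer as a resistance in series:
  R_conv,in = 1/(4πr²h) = 1/(4π·1.93²·278) = 7.685×10^-5 K/W
  R_titanium = (1/1.93 − 1/1.95)/(4πk) = 0.005314/(4π·25.1) = 1.685×10^-5 K/W
  R_aerogel blanket = (1/1.95 − 1/2.14)/(4πk) = 0.04553/(4π·0.0130) = 0.2787 K/W
  R_polyurethane foam = (1/2.14 − 1/2.41)/(4πk) = 0.05235/(4π·0.0255) = 0.1634 K/W
  R_conv,out = 1/(4πr²h) = 1/(4π·2.41²·7.18) = 0.001908 K/W
ΣR = 7.685×10^-5 + 1.685×10^-5 + 0.2787 + 0.1634 + 0.001908 = 0.4441 K/W
Q = ΔT/ΣR = (54.5 °C − 15.5 °C)/0.4441 = 87.8 W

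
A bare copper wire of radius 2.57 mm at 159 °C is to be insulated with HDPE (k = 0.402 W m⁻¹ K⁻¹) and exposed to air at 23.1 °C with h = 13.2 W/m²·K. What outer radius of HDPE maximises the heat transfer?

For a cylinder, r_cr = k_ins/h = 0.402/13.2 = 0.0305 m = 3.05 cm

r_cr = 3.05 cm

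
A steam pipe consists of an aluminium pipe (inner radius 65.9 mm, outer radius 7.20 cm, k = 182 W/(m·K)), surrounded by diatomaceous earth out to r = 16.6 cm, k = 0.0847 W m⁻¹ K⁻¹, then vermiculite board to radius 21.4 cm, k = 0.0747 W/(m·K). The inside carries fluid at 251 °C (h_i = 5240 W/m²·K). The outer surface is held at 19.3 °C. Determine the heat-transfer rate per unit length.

Resistance network (inner→outer):
  R'_conv,in = 1/(2πr h) = 1/(2π·0.0659·5240) = 4.609×10^-4 m·K/W
  R'_aluminium = ln(0.0720/0.0659)/(2πk) = 0.08853/(2π·182) = 7.742×10^-5 m·K/W
  R'_diatomaceous earth = ln(0.166/0.0720)/(2πk) = 0.8353/(2π·0.0847) = 1.570 m·K/W
  R'_vermiculite board = ln(0.214/0.166)/(2πk) = 0.2540/(2π·0.0747) = 0.5411 m·K/W
ΣR = 4.609×10^-4 + 7.742×10^-5 + 1.570 + 0.5411 = 2.112 m·K/W
Q' = ΔT/ΣR = (251 °C − 19.3 °C)/2.112 = 110 W/m

Q' = 110 W/m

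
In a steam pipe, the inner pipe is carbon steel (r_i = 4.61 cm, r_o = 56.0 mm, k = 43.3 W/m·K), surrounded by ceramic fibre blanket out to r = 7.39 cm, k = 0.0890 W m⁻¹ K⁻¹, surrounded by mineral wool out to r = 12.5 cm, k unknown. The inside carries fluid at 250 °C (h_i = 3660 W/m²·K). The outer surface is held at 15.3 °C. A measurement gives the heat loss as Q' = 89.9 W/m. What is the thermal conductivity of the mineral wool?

ΣR = ΔT/Q' = |250 − 15.3|/89.9 = 2.611 m·K/W
Known resistances:
  R'_conv,in = 1/(2πr h) = 1/(2π·0.0461·3660) = 9.433×10^-4 m·K/W
  R'_carbon steel = ln(0.0560/0.0461)/(2πk) = 0.1945/(2π·43.3) = 7.151×10^-4 m·K/W
  R'_ceramic fibre blanket = ln(0.0739/0.0560)/(2πk) = 0.2774/(2π·0.0890) = 0.4960 m·K/W
R_mineral wool = ΣR − ΣR_known = 2.611 − 0.4977 = 2.113 m·K/W
ln(r₂/r₁)/(2πk) = 2.113 ⇒ k = 0.5256/(2π·2.113) = 0.0396 W/m·K

k = 0.0396 W/m·K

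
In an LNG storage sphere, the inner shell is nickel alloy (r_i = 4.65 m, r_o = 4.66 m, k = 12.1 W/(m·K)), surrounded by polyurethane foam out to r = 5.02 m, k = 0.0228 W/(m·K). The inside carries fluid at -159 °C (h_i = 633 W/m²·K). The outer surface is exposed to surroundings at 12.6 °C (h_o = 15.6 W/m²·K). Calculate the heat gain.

Q = 3180 W

Treat each layer as a resistance in series:
  R_conv,in = 1/(4πr²h) = 1/(4π·4.65²·633) = 5.814×10^-6 K/W
  R_nickel alloy = (1/4.65 − 1/4.66)/(4πk) = 4.615×10^-4/(4π·12.1) = 3.035×10^-6 K/W
  R_polyurethane foam = (1/4.66 − 1/5.02)/(4πk) = 0.01539/(4π·0.0228) = 0.05371 K/W
  R_conv,out = 1/(4πr²h) = 1/(4π·5.02²·15.6) = 2.024×10^-4 K/W
ΣR = 5.814×10^-6 + 3.035×10^-6 + 0.05371 + 2.024×10^-4 = 0.05392 K/W
Q = ΔT/ΣR = (-159 °C − 12.6 °C)/0.05392 = -3180 W
(Negative Q ⇒ heat flows inward; heat gain = 3180 W.)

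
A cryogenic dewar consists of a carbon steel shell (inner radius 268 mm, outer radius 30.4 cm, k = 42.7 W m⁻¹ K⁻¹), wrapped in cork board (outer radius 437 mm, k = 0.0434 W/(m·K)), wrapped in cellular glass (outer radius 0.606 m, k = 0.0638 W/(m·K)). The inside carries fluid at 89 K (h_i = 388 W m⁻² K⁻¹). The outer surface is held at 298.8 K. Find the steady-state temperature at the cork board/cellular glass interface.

T = 235.4 K

Resistance network (inner→outer):
  R_conv,in = 1/(4πr²h) = 1/(4π·0.268²·388) = 0.002856 K/W
  R_carbon steel = (1/0.268 − 1/0.304)/(4πk) = 0.4419/(4π·42.7) = 8.235×10^-4 K/W
  R_cork board = (1/0.304 − 1/0.437)/(4πk) = 1.001/(4π·0.0434) = 1.836 K/W
  R_cellular glass = (1/0.437 − 1/0.606)/(4πk) = 0.6382/(4π·0.0638) = 0.7960 K/W
ΣR = 0.002856 + 8.235×10^-4 + 1.836 + 0.7960 = 2.636 K/W
Q = ΔT/ΣR = (89 K − 298.8 K)/2.636 = -79.59 W
From the inner boundary to the cork board/cellular glass interface, ΣR_partial = 1.840 K/W.
T_interface = T_in − Q·ΣR_partial = 89 K − (-79.59)(1.840) = 235.4 K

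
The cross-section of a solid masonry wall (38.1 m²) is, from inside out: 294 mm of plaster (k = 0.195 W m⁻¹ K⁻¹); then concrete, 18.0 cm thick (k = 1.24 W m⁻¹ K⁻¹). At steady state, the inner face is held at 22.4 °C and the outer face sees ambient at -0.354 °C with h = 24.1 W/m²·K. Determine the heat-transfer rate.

Q = 512 W

Series thermal resistances, inner to outer:
  R_plaster = L/(kA) = 0.294/(0.195·38.1) = 0.03957 K/W
  R_concrete = L/(kA) = 0.180/(1.24·38.1) = 0.003810 K/W
  R_conv,out = 1/(hA) = 1/(24.1·38.1) = 0.001089 K/W
ΣR = 0.03957 + 0.003810 + 0.001089 = 0.04447 K/W
Q = ΔT/ΣR = (22.4 °C − -0.354 °C)/0.04447 = 512 W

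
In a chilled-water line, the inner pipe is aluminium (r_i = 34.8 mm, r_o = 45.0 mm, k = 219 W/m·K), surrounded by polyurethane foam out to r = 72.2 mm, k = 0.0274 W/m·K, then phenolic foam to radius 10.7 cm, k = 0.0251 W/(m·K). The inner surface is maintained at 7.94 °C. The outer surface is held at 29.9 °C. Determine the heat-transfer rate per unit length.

Q' = 4.19 W/m

Treat each layer as a resistance in series:
  R'_aluminium = ln(0.0450/0.0348)/(2πk) = 0.2570/(2π·219) = 1.868×10^-4 m·K/W
  R'_polyurethane foam = ln(0.0722/0.0450)/(2πk) = 0.4728/(2π·0.0274) = 2.746 m·K/W
  R'_phenolic foam = ln(0.107/0.0722)/(2πk) = 0.3934/(2π·0.0251) = 2.494 m·K/W
ΣR = 1.868×10^-4 + 2.746 + 2.494 = 5.240 m·K/W
Q' = ΔT/ΣR = (7.94 °C − 29.9 °C)/5.240 = -4.19 W/m
(Negative Q' ⇒ heat flows inward; heat gain = 4.19 W/m.)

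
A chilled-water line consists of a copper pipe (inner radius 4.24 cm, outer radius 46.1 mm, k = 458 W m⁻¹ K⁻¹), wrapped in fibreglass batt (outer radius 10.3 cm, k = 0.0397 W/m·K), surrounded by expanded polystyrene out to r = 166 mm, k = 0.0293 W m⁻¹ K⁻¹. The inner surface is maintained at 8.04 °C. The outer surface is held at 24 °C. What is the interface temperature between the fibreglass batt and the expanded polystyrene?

Series thermal resistances, inner to outer:
  R'_copper = ln(0.0461/0.0424)/(2πk) = 0.08366/(2π·458) = 2.907×10^-5 m·K/W
  R'_fibreglass batt = ln(0.103/0.0461)/(2πk) = 0.8039/(2π·0.0397) = 3.223 m·K/W
  R'_expanded polystyrene = ln(0.166/0.103)/(2πk) = 0.4773/(2π·0.0293) = 2.592 m·K/W
ΣR = 2.907×10^-5 + 3.223 + 2.592 = 5.815 m·K/W
Q' = ΔT/ΣR = (8.04 °C − 24 °C)/5.815 = -2.745 W/m
From the inner boundary to the fibreglass batt/expanded polystyrene interface, ΣR_partial = 3.223 m·K/W.
T_interface = T_in − Q'·ΣR_partial = 8.04 °C − (-2.745)(3.223) = 16.9 °C

T = 16.9 °C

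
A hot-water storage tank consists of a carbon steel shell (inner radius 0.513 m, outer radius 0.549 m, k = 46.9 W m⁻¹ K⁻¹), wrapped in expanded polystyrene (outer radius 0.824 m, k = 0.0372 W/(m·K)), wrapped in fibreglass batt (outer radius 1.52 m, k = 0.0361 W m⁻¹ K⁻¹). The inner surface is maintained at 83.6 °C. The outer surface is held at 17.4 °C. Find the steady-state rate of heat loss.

Series thermal resistances, inner to outer:
  R_carbon steel = (1/0.513 − 1/0.549)/(4πk) = 0.1278/(4π·46.9) = 2.169×10^-4 K/W
  R_expanded polystyrene = (1/0.549 − 1/0.824)/(4πk) = 0.6079/(4π·0.0372) = 1.300 K/W
  R_fibreglass batt = (1/0.824 − 1/1.52)/(4πk) = 0.5557/(4π·0.0361) = 1.225 K/W
ΣR = 2.169×10^-4 + 1.300 + 1.225 = 2.525 K/W
Q = ΔT/ΣR = (83.6 °C − 17.4 °C)/2.525 = 26.2 W

Q = 26.2 W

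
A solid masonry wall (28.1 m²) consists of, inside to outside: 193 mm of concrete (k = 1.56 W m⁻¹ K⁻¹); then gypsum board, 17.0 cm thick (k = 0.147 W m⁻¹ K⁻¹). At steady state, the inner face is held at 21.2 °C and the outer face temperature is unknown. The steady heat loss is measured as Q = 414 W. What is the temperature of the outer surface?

T_out = 2.34 °C

Sum the resistances:
  R_concrete = L/(kA) = 0.193/(1.56·28.1) = 0.004403 K/W
  R_gypsum board = L/(kA) = 0.170/(0.147·28.1) = 0.04116 K/W
ΣR = 0.04556 K/W
ΔT = Q·ΣR = 414 × 0.04556 = 18.86 K
Heat flows outward, so T_out = T_in − ΔT = 21.2 − 18.86 = 2.34 °C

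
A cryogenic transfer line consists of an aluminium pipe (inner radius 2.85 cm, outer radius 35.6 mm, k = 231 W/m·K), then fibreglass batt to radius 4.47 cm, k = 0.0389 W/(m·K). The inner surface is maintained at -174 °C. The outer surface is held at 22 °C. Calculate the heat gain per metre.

Resistance network (inner→outer):
  R'_aluminium = ln(0.0356/0.0285)/(2πk) = 0.2224/(2π·231) = 1.533×10^-4 m·K/W
  R'_fibreglass batt = ln(0.0447/0.0356)/(2πk) = 0.2276/(2π·0.0389) = 0.9313 m·K/W
ΣR = 1.533×10^-4 + 0.9313 = 0.9315 m·K/W
Q' = ΔT/ΣR = (-174 °C − 22 °C)/0.9315 = -210 W/m
(Negative Q' ⇒ heat flows inward; heat gain = 210 W/m.)

Q' = 210 W/m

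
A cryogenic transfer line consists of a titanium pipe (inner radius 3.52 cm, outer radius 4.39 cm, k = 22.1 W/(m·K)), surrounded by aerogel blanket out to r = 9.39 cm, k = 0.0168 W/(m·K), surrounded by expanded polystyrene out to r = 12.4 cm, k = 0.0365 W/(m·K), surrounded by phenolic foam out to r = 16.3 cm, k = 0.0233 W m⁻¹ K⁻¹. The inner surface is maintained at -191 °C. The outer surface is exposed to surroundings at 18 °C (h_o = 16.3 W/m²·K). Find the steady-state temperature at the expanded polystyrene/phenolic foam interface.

T = -20.9 °C

Series thermal resistances, inner to outer:
  R'_titanium = ln(0.0439/0.0352)/(2πk) = 0.2209/(2π·22.1) = 0.001591 m·K/W
  R'_aerogel blanket = ln(0.0939/0.0439)/(2πk) = 0.7603/(2π·0.0168) = 7.203 m·K/W
  R'_expanded polystyrene = ln(0.124/0.0939)/(2πk) = 0.2781/(2π·0.0365) = 1.212 m·K/W
  R'_phenolic foam = ln(0.163/0.124)/(2πk) = 0.2735/(2π·0.0233) = 1.868 m·K/W
  R'_conv,out = 1/(2πr h) = 1/(2π·0.163·16.3) = 0.05990 m·K/W
ΣR = 0.001591 + 7.203 + 1.212 + 1.868 + 0.05990 = 10.34 m·K/W
Q' = ΔT/ΣR = (-191 °C − 18 °C)/10.34 = -20.21 W/m
From the inner boundary to the expanded polystyrene/phenolic foam interface, ΣR_partial = 8.417 m·K/W.
T_interface = T_in − Q'·ΣR_partial = -191 °C − (-20.21)(8.417) = -20.9 °C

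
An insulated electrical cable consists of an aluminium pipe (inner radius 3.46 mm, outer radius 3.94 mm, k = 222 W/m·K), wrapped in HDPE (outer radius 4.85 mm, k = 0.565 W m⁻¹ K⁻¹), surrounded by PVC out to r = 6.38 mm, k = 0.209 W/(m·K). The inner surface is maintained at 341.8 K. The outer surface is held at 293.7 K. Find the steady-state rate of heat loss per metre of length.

Q' = 180 W/m

Resistance network (inner→outer):
  R'_aluminium = ln(0.00394/0.00346)/(2πk) = 0.1299/(2π·222) = 9.314×10^-5 m·K/W
  R'_HDPE = ln(0.00485/0.00394)/(2πk) = 0.2078/(2π·0.565) = 0.05853 m·K/W
  R'_PVC = ln(0.00638/0.00485)/(2πk) = 0.2742/(2π·0.209) = 0.2088 m·K/W
ΣR = 9.314×10^-5 + 0.05853 + 0.2088 = 0.2674 m·K/W
Q' = ΔT/ΣR = (341.8 K − 293.7 K)/0.2674 = 180 W/m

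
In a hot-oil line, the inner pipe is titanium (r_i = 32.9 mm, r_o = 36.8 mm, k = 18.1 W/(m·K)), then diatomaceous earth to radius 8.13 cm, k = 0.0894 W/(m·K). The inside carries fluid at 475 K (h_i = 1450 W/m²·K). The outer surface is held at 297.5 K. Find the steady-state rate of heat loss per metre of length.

Treat each layer as a resistance in series:
  R'_conv,in = 1/(2πr h) = 1/(2π·0.0329·1450) = 0.003336 m·K/W
  R'_titanium = ln(0.0368/0.0329)/(2πk) = 0.1120/(2π·18.1) = 9.850×10^-4 m·K/W
  R'_diatomaceous earth = ln(0.0813/0.0368)/(2πk) = 0.7926/(2π·0.0894) = 1.411 m·K/W
ΣR = 0.003336 + 9.850×10^-4 + 1.411 = 1.415 m·K/W
Q' = ΔT/ΣR = (475 K − 297.5 K)/1.415 = 125 W/m

Q' = 125 W/m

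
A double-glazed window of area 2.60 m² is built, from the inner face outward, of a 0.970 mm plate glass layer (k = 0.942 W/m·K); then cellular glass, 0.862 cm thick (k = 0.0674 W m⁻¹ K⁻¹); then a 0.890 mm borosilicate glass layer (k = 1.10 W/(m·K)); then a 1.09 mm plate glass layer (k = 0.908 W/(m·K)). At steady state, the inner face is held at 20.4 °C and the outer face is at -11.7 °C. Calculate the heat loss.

Resistance network (inner→outer):
  R_plate glass = L/(kA) = 9.70×10^-4/(0.942·2.60) = 3.960×10^-4 K/W
  R_cellular glass = L/(kA) = 0.00862/(0.0674·2.60) = 0.04919 K/W
  R_borosilicate glass = L/(kA) = 8.90×10^-4/(1.10·2.60) = 3.112×10^-4 K/W
  R_plate glass = L/(kA) = 0.00109/(0.908·2.60) = 4.617×10^-4 K/W
ΣR = 3.960×10^-4 + 0.04919 + 3.112×10^-4 + 4.617×10^-4 = 0.05036 K/W
Q = ΔT/ΣR = (20.4 °C − -11.7 °C)/0.05036 = 637 W

Q = 637 W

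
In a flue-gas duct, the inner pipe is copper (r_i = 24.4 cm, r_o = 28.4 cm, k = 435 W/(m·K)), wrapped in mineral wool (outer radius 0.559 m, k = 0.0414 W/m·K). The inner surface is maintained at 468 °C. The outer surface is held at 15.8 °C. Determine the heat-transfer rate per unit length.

Q' = 174 W/m

Series thermal resistances, inner to outer:
  R'_copper = ln(0.284/0.244)/(2πk) = 0.1518/(2π·435) = 5.554×10^-5 m·K/W
  R'_mineral wool = ln(0.559/0.284)/(2πk) = 0.6772/(2π·0.0414) = 2.603 m·K/W
ΣR = 5.554×10^-5 + 2.603 = 2.603 m·K/W
Q' = ΔT/ΣR = (468 °C − 15.8 °C)/2.603 = 174 W/m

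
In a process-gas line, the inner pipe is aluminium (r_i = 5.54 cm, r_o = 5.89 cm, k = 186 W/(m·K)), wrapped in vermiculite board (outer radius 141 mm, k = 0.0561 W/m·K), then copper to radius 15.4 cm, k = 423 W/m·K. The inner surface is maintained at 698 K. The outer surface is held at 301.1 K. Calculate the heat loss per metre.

Q' = 160 W/m

Treat each layer as a resistance in series:
  R'_aluminium = ln(0.0589/0.0554)/(2πk) = 0.06126/(2π·186) = 5.242×10^-5 m·K/W
  R'_vermiculite board = ln(0.141/0.0589)/(2πk) = 0.8729/(2π·0.0561) = 2.476 m·K/W
  R'_copper = ln(0.154/0.141)/(2πk) = 0.08819/(2π·423) = 3.318×10^-5 m·K/W
ΣR = 5.242×10^-5 + 2.476 + 3.318×10^-5 = 2.476 m·K/W
Q' = ΔT/ΣR = (698 K − 301.1 K)/2.476 = 160 W/m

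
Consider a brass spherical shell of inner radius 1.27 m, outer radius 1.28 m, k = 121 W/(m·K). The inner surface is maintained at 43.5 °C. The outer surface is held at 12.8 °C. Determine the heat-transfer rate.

Q = 7590 kW

Q = 4πk·ΔT/(1/r₁ − 1/r₂) = 4π × 121 × 30.7 / (1/1.27 − 1/1.28) = 7.59×10^6 W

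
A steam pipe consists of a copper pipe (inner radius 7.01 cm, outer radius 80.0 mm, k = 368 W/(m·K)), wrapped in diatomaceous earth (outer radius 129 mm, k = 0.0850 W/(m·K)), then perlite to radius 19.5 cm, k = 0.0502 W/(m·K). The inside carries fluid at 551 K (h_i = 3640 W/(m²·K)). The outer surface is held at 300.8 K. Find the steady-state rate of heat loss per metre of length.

Treat each layer as a resistance in series:
  R'_conv,in = 1/(2πr h) = 1/(2π·0.0701·3640) = 6.237×10^-4 m·K/W
  R'_copper = ln(0.0800/0.0701)/(2πk) = 0.1321/(2π·368) = 5.713×10^-5 m·K/W
  R'_diatomaceous earth = ln(0.129/0.0800)/(2πk) = 0.4778/(2π·0.0850) = 0.8946 m·K/W
  R'_perlite = ln(0.195/0.129)/(2πk) = 0.4132/(2π·0.0502) = 1.310 m·K/W
ΣR = 6.237×10^-4 + 5.713×10^-5 + 0.8946 + 1.310 = 2.205 m·K/W
Q' = ΔT/ΣR = (551 K − 300.8 K)/2.205 = 113 W/m

Q' = 113 W/m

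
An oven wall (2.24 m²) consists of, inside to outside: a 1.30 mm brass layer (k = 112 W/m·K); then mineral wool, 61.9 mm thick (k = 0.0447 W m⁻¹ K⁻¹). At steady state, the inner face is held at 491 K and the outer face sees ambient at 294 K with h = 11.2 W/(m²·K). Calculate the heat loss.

Resistance network (inner→outer):
  R_brass = L/(kA) = 0.00130/(112·2.24) = 5.182×10^-6 K/W
  R_mineral wool = L/(kA) = 0.0619/(0.0447·2.24) = 0.6182 K/W
  R_conv,out = 1/(hA) = 1/(11.2·2.24) = 0.03986 K/W
ΣR = 5.182×10^-6 + 0.6182 + 0.03986 = 0.6581 K/W
Q = ΔT/ΣR = (491 K − 294 K)/0.6581 = 299 W

Q = 299 W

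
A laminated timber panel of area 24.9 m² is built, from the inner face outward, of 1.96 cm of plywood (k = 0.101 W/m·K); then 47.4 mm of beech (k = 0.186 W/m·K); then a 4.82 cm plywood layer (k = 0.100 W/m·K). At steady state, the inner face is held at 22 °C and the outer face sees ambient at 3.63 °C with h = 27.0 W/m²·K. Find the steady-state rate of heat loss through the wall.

Q = 473 W

Resistance network (inner→outer):
  R_plywood = L/(kA) = 0.0196/(0.101·24.9) = 0.007794 K/W
  R_beech = L/(kA) = 0.0474/(0.186·24.9) = 0.01023 K/W
  R_plywood = L/(kA) = 0.0482/(0.100·24.9) = 0.01936 K/W
  R_conv,out = 1/(hA) = 1/(27.0·24.9) = 0.001487 K/W
ΣR = 0.007794 + 0.01023 + 0.01936 + 0.001487 = 0.03887 K/W
Q = ΔT/ΣR = (22 °C − 3.63 °C)/0.03887 = 473 W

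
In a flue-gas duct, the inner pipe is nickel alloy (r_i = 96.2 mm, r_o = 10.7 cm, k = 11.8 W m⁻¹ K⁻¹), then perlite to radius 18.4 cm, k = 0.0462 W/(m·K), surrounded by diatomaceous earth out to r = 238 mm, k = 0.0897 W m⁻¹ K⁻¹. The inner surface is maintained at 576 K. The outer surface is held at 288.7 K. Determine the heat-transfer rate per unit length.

Series thermal resistances, inner to outer:
  R'_nickel alloy = ln(0.107/0.0962)/(2πk) = 0.1064/(2π·11.8) = 0.001435 m·K/W
  R'_perlite = ln(0.184/0.107)/(2πk) = 0.5421/(2π·0.0462) = 1.868 m·K/W
  R'_diatomaceous earth = ln(0.238/0.184)/(2πk) = 0.2573/(2π·0.0897) = 0.4566 m·K/W
ΣR = 0.001435 + 1.868 + 0.4566 = 2.326 m·K/W
Q' = ΔT/ΣR = (576 K − 288.7 K)/2.326 = 124 W/m

Q' = 124 W/m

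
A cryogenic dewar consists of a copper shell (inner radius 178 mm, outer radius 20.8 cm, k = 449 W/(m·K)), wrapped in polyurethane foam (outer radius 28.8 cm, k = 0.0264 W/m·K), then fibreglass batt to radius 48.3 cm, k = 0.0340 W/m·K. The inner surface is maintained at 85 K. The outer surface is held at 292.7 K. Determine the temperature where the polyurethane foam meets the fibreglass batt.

Treat each layer as a resistance in series:
  R_copper = (1/0.178 − 1/0.208)/(4πk) = 0.8103/(4π·449) = 1.436×10^-4 K/W
  R_polyurethane foam = (1/0.208 − 1/0.288)/(4πk) = 1.335/(4π·0.0264) = 4.026 K/W
  R_fibreglass batt = (1/0.288 − 1/0.483)/(4πk) = 1.402/(4π·0.0340) = 3.281 K/W
ΣR = 1.436×10^-4 + 4.026 + 3.281 = 7.307 K/W
Q = ΔT/ΣR = (85 K − 292.7 K)/7.307 = -28.42 W
From the inner boundary to the polyurethane foam/fibreglass batt interface, ΣR_partial = 4.026 K/W.
T_interface = T_in − Q·ΣR_partial = 85 K − (-28.42)(4.026) = 199.4 K

T = 199.4 K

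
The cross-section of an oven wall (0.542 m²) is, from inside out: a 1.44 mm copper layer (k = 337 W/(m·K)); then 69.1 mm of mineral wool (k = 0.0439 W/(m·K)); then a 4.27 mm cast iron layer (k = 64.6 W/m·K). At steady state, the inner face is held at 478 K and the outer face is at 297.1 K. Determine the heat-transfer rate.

Q = 62.3 W

Resistance network (inner→outer):
  R_copper = L/(kA) = 0.00144/(337·0.542) = 7.884×10^-6 K/W
  R_mineral wool = L/(kA) = 0.0691/(0.0439·0.542) = 2.904 K/W
  R_cast iron = L/(kA) = 0.00427/(64.6·0.542) = 1.220×10^-4 K/W
ΣR = 7.884×10^-6 + 2.904 + 1.220×10^-4 = 2.904 K/W
Q = ΔT/ΣR = (478 K − 297.1 K)/2.904 = 62.3 W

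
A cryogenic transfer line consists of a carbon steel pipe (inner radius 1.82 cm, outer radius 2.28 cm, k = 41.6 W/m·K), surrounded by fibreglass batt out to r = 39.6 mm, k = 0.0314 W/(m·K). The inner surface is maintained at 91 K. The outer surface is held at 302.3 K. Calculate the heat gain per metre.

Q' = 75.5 W/m

Resistance network (inner→outer):
  R'_carbon steel = ln(0.0228/0.0182)/(2πk) = 0.2253/(2π·41.6) = 8.621×10^-4 m·K/W
  R'_fibreglass batt = ln(0.0396/0.0228)/(2πk) = 0.5521/(2π·0.0314) = 2.798 m·K/W
ΣR = 8.621×10^-4 + 2.798 = 2.799 m·K/W
Q' = ΔT/ΣR = (91 K − 302.3 K)/2.799 = -75.5 W/m
(Negative Q' ⇒ heat flows inward; heat gain = 75.5 W/m.)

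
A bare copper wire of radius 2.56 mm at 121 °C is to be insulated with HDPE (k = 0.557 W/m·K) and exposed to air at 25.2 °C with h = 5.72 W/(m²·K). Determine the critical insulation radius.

r_cr = 9.74 cm

For a cylinder, r_cr = k_ins/h = 0.557/5.72 = 0.0974 m = 9.74 cm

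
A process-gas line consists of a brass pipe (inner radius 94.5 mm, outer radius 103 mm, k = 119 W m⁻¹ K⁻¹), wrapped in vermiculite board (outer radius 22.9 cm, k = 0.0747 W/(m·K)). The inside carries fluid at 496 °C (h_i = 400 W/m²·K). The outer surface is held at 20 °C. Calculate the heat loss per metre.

Q' = 279 W/m

Series thermal resistances, inner to outer:
  R'_conv,in = 1/(2πr h) = 1/(2π·0.0945·400) = 0.004210 m·K/W
  R'_brass = ln(0.103/0.0945)/(2πk) = 0.08613/(2π·119) = 1.152×10^-4 m·K/W
  R'_vermiculite board = ln(0.229/0.103)/(2πk) = 0.7990/(2π·0.0747) = 1.702 m·K/W
ΣR = 0.004210 + 1.152×10^-4 + 1.702 = 1.706 m·K/W
Q' = ΔT/ΣR = (496 °C − 20 °C)/1.706 = 279 W/m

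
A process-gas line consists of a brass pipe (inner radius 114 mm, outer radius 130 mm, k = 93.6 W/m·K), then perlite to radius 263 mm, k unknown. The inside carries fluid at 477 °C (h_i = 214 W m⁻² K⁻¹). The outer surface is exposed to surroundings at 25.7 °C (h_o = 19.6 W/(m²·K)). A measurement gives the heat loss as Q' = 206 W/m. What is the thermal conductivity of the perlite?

k = 0.0521 W/m·K

ΣR = ΔT/Q' = |477 − 25.7|/206 = 2.191 m·K/W
Known resistances:
  R'_conv,in = 1/(2πr h) = 1/(2π·0.114·214) = 0.006524 m·K/W
  R'_brass = ln(0.130/0.114)/(2πk) = 0.1313/(2π·93.6) = 2.233×10^-4 m·K/W
  R'_conv,out = 1/(2πr h) = 1/(2π·0.263·19.6) = 0.03088 m·K/W
R_perlite = ΣR − ΣR_known = 2.191 − 0.03763 = 2.153 m·K/W
ln(r₂/r₁)/(2πk) = 2.153 ⇒ k = 0.7046/(2π·2.153) = 0.0521 W/m·K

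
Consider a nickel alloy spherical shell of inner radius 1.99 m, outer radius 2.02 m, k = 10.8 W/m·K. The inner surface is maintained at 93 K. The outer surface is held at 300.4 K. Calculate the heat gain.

Q = 3770 kW

Q = 4πk·ΔT/(1/r₁ − 1/r₂) = 4π × 10.8 × 207.4 / (1/1.99 − 1/2.02) = 3.77×10^6 W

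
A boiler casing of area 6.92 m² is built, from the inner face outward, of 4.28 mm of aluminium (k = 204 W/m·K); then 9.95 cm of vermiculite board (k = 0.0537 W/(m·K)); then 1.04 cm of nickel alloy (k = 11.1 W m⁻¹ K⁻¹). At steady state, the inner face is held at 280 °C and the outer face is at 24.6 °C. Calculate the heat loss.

Q = 953 W

Resistance network (inner→outer):
  R_aluminium = L/(kA) = 0.00428/(204·6.92) = 3.032×10^-6 K/W
  R_vermiculite board = L/(kA) = 0.0995/(0.0537·6.92) = 0.2678 K/W
  R_nickel alloy = L/(kA) = 0.0104/(11.1·6.92) = 1.354×10^-4 K/W
ΣR = 3.032×10^-6 + 0.2678 + 1.354×10^-4 = 0.2679 K/W
Q = ΔT/ΣR = (280 °C − 24.6 °C)/0.2679 = 953 W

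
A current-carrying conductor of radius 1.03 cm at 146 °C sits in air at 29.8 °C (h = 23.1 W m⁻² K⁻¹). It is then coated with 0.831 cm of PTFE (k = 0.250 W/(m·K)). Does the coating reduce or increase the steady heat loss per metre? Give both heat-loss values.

reduces: 174 → 156 W/m

Critical radius for a cylinder: r_cr = k/h = 0.0108 m = 1.08 cm.
Outer radius after coating: r₂ = 0.0103 + 0.00831 = 0.01861 m.
r₁ < r_cr < r₂: heat loss rises to a maximum at r_cr then falls. Whether the coating helps depends on whether Q(r₂) has dropped back below Q(r₁).
Bare: R = 1/(2πr₁h) = 0.6689 m·K/W; Q = 116.2/0.6689 = 174 W/m.
Coated: R = R_cond + R_conv = 0.7468 m·K/W; Q = 116.2/0.7468 = 156 W/m.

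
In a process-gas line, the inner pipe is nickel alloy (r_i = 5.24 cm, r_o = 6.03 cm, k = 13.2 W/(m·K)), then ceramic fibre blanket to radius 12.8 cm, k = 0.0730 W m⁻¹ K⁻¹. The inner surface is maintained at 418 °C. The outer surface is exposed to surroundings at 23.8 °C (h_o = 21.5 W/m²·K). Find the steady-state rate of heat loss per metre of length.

Q' = 232 W/m

Treat each layer as a resistance in series:
  R'_nickel alloy = ln(0.0603/0.0524)/(2πk) = 0.1404/(2π·13.2) = 0.001693 m·K/W
  R'_ceramic fibre blanket = ln(0.128/0.0603)/(2πk) = 0.7527/(2π·0.0730) = 1.641 m·K/W
  R'_conv,out = 1/(2πr h) = 1/(2π·0.128·21.5) = 0.05783 m·K/W
ΣR = 0.001693 + 1.641 + 0.05783 = 1.701 m·K/W
Q' = ΔT/ΣR = (418 °C − 23.8 °C)/1.701 = 232 W/m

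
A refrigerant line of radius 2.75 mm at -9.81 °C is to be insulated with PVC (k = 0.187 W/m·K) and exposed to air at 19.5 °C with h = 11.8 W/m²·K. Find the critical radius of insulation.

For a cylinder, r_cr = k_ins/h = 0.187/11.8 = 0.0158 m = 1.58 cm

r_cr = 1.58 cm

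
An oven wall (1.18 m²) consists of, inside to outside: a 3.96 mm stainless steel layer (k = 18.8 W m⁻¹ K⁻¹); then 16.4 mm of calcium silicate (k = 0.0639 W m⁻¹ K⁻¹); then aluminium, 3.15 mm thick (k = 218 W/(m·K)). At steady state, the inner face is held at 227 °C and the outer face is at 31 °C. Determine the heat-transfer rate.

Q = 900 W

Series thermal resistances, inner to outer:
  R_stainless steel = L/(kA) = 0.00396/(18.8·1.18) = 1.785×10^-4 K/W
  R_calcium silicate = L/(kA) = 0.0164/(0.0639·1.18) = 0.2175 K/W
  R_aluminium = L/(kA) = 0.00315/(218·1.18) = 1.225×10^-5 K/W
ΣR = 1.785×10^-4 + 0.2175 + 1.225×10^-5 = 0.2177 K/W
Q = ΔT/ΣR = (227 °C − 31 °C)/0.2177 = 900 W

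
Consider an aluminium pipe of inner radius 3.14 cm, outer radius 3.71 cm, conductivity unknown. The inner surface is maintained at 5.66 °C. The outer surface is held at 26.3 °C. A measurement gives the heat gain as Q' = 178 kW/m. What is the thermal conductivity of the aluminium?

k = 229 W/m·K

ΣR = ΔT/Q' = |5.66 − 26.3|/1.78×10^5 = 1.160×10^-4 m·K/W
ln(r₂/r₁)/(2πk) = 1.160×10^-4 ⇒ k = 0.1668/(2π·1.160×10^-4) = 229 W/m·K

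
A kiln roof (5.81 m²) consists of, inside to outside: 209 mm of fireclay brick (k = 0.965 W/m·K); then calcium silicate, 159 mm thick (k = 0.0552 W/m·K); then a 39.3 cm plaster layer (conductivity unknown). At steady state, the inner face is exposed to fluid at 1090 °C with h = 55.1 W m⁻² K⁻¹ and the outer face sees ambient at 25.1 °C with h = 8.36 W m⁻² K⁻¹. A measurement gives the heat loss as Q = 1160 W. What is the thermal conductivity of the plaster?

k = 0.187 W/m·K

ΣR = ΔT/Q = |1090 − 25.1|/1160 = 0.9180 K/W
Known resistances:
  R_conv,in = 1/(hA) = 1/(55.1·5.81) = 0.003124 K/W
  R_fireclay brick = L/(kA) = 0.209/(0.965·5.81) = 0.03728 K/W
  R_calcium silicate = L/(kA) = 0.159/(0.0552·5.81) = 0.4958 K/W
  R_conv,out = 1/(hA) = 1/(8.36·5.81) = 0.02059 K/W
R_plaster = ΣR − ΣR_known = 0.9180 − 0.5568 = 0.3612 K/W
L/(kA) = 0.3612 ⇒ k = 0.393/(0.3612·5.81) = 0.187 W/m·K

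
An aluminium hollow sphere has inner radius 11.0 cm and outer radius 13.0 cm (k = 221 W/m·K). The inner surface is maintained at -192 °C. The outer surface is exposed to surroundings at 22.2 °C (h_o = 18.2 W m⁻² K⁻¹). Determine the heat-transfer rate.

Resistance network (inner→outer):
  R_aluminium = (1/0.110 − 1/0.130)/(4πk) = 1.399/(4π·221) = 5.036×10^-4 K/W
  R_conv,out = 1/(4πr²h) = 1/(4π·0.130²·18.2) = 0.2587 K/W
ΣR = 5.036×10^-4 + 0.2587 = 0.2592 K/W
Q = ΔT/ΣR = (-192 °C − 22.2 °C)/0.2592 = -826 W
(Negative Q ⇒ heat flows inward; heat gain = 826 W.)

Q = 826 W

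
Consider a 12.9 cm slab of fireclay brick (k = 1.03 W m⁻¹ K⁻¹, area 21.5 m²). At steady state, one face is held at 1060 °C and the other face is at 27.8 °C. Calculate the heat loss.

Q = kA·ΔT/L = 1.03 × 21.5 × |1060 °C − 27.8 °C| / 0.129 = 1.77×10^5 W

Q = 177 kW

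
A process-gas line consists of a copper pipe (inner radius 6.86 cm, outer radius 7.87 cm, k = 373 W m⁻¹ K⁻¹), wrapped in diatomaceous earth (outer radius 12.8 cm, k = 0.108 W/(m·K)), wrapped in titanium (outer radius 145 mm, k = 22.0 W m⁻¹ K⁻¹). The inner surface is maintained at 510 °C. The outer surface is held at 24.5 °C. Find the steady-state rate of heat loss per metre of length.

Q' = 676 W/m

Treat each layer as a resistance in series:
  R'_copper = ln(0.0787/0.0686)/(2πk) = 0.1374/(2π·373) = 5.861×10^-5 m·K/W
  R'_diatomaceous earth = ln(0.128/0.0787)/(2πk) = 0.4864/(2π·0.108) = 0.7168 m·K/W
  R'_titanium = ln(0.145/0.128)/(2πk) = 0.1247/(2π·22.0) = 9.021×10^-4 m·K/W
ΣR = 5.861×10^-5 + 0.7168 + 9.021×10^-4 = 0.7178 m·K/W
Q' = ΔT/ΣR = (510 °C − 24.5 °C)/0.7178 = 676 W/m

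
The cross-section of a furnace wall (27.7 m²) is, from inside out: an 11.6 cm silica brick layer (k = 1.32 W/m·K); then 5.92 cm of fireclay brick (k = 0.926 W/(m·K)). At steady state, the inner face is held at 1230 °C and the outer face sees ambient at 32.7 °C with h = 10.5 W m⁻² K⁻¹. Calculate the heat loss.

Q = 134 kW

Resistance network (inner→outer):
  R_silica brick = L/(kA) = 0.116/(1.32·27.7) = 0.003173 K/W
  R_fireclay brick = L/(kA) = 0.0592/(0.926·27.7) = 0.002308 K/W
  R_conv,out = 1/(hA) = 1/(10.5·27.7) = 0.003438 K/W
ΣR = 0.003173 + 0.002308 + 0.003438 = 0.008919 K/W
Q = ΔT/ΣR = (1230 °C − 32.7 °C)/0.008919 = 1.34×10^5 W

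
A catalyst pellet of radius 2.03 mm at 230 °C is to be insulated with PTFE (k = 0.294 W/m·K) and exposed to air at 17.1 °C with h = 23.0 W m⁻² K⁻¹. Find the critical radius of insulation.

r_cr = 2.56 cm

For a sphere, r_cr = 2k_ins/h = 2·0.294/23.0 = 0.0256 m = 2.56 cm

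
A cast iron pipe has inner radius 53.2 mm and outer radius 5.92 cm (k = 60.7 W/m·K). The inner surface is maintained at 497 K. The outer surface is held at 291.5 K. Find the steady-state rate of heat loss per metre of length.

Q' = 2πk·ΔT/ln(r₂/r₁) = 2π × 60.7 × 205.5 / ln(0.0592/0.0532) = 7.33×10^5 W/m

Q' = 733 kW/m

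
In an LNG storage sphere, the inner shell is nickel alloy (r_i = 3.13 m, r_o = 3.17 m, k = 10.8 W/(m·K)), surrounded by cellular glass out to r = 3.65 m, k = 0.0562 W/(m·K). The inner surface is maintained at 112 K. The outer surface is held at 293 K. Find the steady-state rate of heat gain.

Q = 3080 W

Series thermal resistances, inner to outer:
  R_nickel alloy = (1/3.13 − 1/3.17)/(4πk) = 0.004031/(4π·10.8) = 2.970×10^-5 K/W
  R_cellular glass = (1/3.17 − 1/3.65)/(4πk) = 0.04148/(4π·0.0562) = 0.05874 K/W
ΣR = 2.970×10^-5 + 0.05874 = 0.05877 K/W
Q = ΔT/ΣR = (112 K − 293 K)/0.05877 = -3080 W
(Negative Q ⇒ heat flows inward; heat gain = 3080 W.)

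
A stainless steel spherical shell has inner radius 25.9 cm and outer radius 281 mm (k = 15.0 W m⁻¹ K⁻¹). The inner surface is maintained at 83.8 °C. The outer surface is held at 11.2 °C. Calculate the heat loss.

Q = 4πk·ΔT/(1/r₁ − 1/r₂) = 4π × 15.0 × 72.6 / (1/0.259 − 1/0.281) = 45300 W

Q = 45300 W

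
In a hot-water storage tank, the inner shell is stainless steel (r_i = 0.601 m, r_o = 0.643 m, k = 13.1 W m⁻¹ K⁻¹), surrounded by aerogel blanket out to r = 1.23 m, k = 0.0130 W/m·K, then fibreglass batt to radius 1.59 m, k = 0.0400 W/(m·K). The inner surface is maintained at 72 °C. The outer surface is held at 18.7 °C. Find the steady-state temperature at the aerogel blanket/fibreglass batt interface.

Treat each layer as a resistance in series:
  R_stainless steel = (1/0.601 − 1/0.643)/(4πk) = 0.1087/(4π·13.1) = 6.602×10^-4 K/W
  R_aerogel blanket = (1/0.643 − 1/1.23)/(4πk) = 0.7422/(4π·0.0130) = 4.543 K/W
  R_fibreglass batt = (1/1.23 − 1/1.59)/(4πk) = 0.1841/(4π·0.0400) = 0.3662 K/W
ΣR = 6.602×10^-4 + 4.543 + 0.3662 = 4.910 K/W
Q = ΔT/ΣR = (72 °C − 18.7 °C)/4.910 = 10.86 W
From the inner boundary to the aerogel blanket/fibreglass batt interface, ΣR_partial = 4.544 K/W.
T_interface = T_in − Q·ΣR_partial = 72 °C − (10.86)(4.544) = 22.7 °C

T = 22.7 °C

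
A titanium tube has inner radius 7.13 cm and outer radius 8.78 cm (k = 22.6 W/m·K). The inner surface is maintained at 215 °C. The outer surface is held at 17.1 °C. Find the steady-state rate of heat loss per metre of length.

Q' = 2πk·ΔT/ln(r₂/r₁) = 2π × 22.6 × 197.9 / ln(0.0878/0.0713) = 1.35×10^5 W/m

Q' = 135 kW/m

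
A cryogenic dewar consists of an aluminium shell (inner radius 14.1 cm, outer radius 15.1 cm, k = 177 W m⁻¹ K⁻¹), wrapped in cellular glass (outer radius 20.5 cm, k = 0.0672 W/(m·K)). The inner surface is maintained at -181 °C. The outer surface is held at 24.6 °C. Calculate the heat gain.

Series thermal resistances, inner to outer:
  R_aluminium = (1/0.141 − 1/0.151)/(4πk) = 0.4697/(4π·177) = 2.112×10^-4 K/W
  R_cellular glass = (1/0.151 − 1/0.205)/(4πk) = 1.744/(4π·0.0672) = 2.066 K/W
ΣR = 2.112×10^-4 + 2.066 = 2.066 K/W
Q = ΔT/ΣR = (-181 °C − 24.6 °C)/2.066 = -99.5 W
(Negative Q ⇒ heat flows inward; heat gain = 99.5 W.)

Q = 99.5 W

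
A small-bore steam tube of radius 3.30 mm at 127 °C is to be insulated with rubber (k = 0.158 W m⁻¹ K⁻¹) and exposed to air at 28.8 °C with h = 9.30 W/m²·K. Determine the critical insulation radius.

For a cylinder, r_cr = k_ins/h = 0.158/9.30 = 0.0170 m = 1.70 cm

r_cr = 1.70 cm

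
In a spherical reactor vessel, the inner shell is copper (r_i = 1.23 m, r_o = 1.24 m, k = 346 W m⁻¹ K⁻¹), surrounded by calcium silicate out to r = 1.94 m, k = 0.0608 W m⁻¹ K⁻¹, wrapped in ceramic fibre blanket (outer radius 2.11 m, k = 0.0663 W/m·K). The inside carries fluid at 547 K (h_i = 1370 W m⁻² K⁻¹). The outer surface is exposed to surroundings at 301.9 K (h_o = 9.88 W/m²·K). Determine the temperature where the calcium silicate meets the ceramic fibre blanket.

Treat each layer as a resistance in series:
  R_conv,in = 1/(4πr²h) = 1/(4π·1.23²·1370) = 3.839×10^-5 K/W
  R_copper = (1/1.23 − 1/1.24)/(4πk) = 0.006557/(4π·346) = 1.508×10^-6 K/W
  R_calcium silicate = (1/1.24 − 1/1.94)/(4πk) = 0.2910/(4π·0.0608) = 0.3809 K/W
  R_ceramic fibre blanket = (1/1.94 − 1/2.11)/(4πk) = 0.04153/(4π·0.0663) = 0.04985 K/W
  R_conv,out = 1/(4πr²h) = 1/(4π·2.11²·9.88) = 0.001809 K/W
ΣR = 3.839×10^-5 + 1.508×10^-6 + 0.3809 + 0.04985 + 0.001809 = 0.4326 K/W
Q = ΔT/ΣR = (547 K − 301.9 K)/0.4326 = 566.6 W
From the inner boundary to the calcium silicate/ceramic fibre blanket interface, ΣR_partial = 0.3809 K/W.
T_interface = T_in − Q·ΣR_partial = 547 K − (566.6)(0.3809) = 331.2 K

T = 331.2 K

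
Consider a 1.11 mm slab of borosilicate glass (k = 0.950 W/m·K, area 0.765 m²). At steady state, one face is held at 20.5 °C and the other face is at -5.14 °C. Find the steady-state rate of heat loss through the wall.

Q = kA·ΔT/L = 0.950 × 0.765 × |20.5 °C − -5.14 °C| / 0.00111 = 16800 W

Q = 16800 W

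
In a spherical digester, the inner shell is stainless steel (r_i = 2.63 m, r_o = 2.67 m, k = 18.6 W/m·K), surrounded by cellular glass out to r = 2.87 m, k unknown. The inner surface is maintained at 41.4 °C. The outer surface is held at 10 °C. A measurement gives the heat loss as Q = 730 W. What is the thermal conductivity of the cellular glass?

ΣR = ΔT/Q = |41.4 − 10|/730 = 0.04301 K/W
Known resistances:
  R_stainless steel = (1/2.63 − 1/2.67)/(4πk) = 0.005696/(4π·18.6) = 2.437×10^-5 K/W
R_cellular glass = ΣR − ΣR_known = 0.04301 − 2.437×10^-5 = 0.04299 K/W
(1/r₁−1/r₂)/(4πk) = 0.04299 ⇒ k = 0.02610/(4π·0.04299) = 0.0483 W/m·K

k = 0.0483 W/m·K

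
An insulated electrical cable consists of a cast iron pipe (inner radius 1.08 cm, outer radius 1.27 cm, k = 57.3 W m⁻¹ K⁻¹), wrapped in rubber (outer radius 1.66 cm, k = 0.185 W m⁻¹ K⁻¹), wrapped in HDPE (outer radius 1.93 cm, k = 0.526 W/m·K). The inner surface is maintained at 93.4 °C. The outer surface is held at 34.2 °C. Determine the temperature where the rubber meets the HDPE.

T = 44.0 °C

Series thermal resistances, inner to outer:
  R'_cast iron = ln(0.0127/0.0108)/(2πk) = 0.1621/(2π·57.3) = 4.501×10^-4 m·K/W
  R'_rubber = ln(0.0166/0.0127)/(2πk) = 0.2678/(2π·0.185) = 0.2304 m·K/W
  R'_HDPE = ln(0.0193/0.0166)/(2πk) = 0.1507/(2π·0.526) = 0.04560 m·K/W
ΣR = 4.501×10^-4 + 0.2304 + 0.04560 = 0.2765 m·K/W
Q' = ΔT/ΣR = (93.4 °C − 34.2 °C)/0.2765 = 214.1 W/m
From the inner boundary to the rubber/HDPE interface, ΣR_partial = 0.2309 m·K/W.
T_interface = T_in − Q'·ΣR_partial = 93.4 °C − (214.1)(0.2309) = 44.0 °C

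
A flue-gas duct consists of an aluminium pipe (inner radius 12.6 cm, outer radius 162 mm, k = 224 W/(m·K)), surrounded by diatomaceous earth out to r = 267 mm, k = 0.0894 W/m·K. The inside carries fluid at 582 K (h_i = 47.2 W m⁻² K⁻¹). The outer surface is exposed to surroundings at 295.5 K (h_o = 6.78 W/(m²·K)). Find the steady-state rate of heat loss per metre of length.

Resistance network (inner→outer):
  R'_conv,in = 1/(2πr h) = 1/(2π·0.126·47.2) = 0.02676 m·K/W
  R'_aluminium = ln(0.162/0.126)/(2πk) = 0.2513/(2π·224) = 1.786×10^-4 m·K/W
  R'_diatomaceous earth = ln(0.267/0.162)/(2πk) = 0.4997/(2π·0.0894) = 0.8895 m·K/W
  R'_conv,out = 1/(2πr h) = 1/(2π·0.267·6.78) = 0.08792 m·K/W
ΣR = 0.02676 + 1.786×10^-4 + 0.8895 + 0.08792 = 1.004 m·K/W
Q' = ΔT/ΣR = (582 K − 295.5 K)/1.004 = 285 W/m

Q' = 285 W/m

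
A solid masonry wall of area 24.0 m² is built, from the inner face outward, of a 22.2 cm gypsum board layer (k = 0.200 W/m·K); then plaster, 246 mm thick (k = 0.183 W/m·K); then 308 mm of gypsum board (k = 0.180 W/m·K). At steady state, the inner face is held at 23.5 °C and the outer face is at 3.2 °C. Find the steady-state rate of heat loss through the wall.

Q = 117 W

Series thermal resistances, inner to outer:
  R_gypsum board = L/(kA) = 0.222/(0.200·24.0) = 0.04625 K/W
  R_plaster = L/(kA) = 0.246/(0.183·24.0) = 0.05601 K/W
  R_gypsum board = L/(kA) = 0.308/(0.180·24.0) = 0.07130 K/W
ΣR = 0.04625 + 0.05601 + 0.07130 = 0.1736 K/W
Q = ΔT/ΣR = (23.5 °C − 3.2 °C)/0.1736 = 117 W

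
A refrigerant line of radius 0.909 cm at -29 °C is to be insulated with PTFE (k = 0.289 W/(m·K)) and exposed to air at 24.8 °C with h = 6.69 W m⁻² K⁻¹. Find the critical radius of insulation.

r_cr = 4.32 cm

For a cylinder, r_cr = k_ins/h = 0.289/6.69 = 0.0432 m = 4.32 cm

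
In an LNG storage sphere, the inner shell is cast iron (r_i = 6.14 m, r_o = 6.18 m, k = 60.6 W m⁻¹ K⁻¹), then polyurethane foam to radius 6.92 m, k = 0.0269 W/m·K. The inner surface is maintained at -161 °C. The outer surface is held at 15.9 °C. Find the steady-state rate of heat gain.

Q = 3460 W

Resistance network (inner→outer):
  R_cast iron = (1/6.14 − 1/6.18)/(4πk) = 0.001054/(4π·60.6) = 1.384×10^-6 K/W
  R_polyurethane foam = (1/6.18 − 1/6.92)/(4πk) = 0.01730/(4π·0.0269) = 0.05119 K/W
ΣR = 1.384×10^-6 + 0.05119 = 0.05119 K/W
Q = ΔT/ΣR = (-161 °C − 15.9 °C)/0.05119 = -3460 W
(Negative Q ⇒ heat flows inward; heat gain = 3460 W.)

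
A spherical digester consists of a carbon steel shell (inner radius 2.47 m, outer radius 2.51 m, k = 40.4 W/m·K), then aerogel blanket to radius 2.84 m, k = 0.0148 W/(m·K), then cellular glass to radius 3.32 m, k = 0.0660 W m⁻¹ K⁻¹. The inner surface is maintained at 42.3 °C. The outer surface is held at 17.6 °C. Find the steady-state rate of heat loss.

Q = 79.6 W

Resistance network (inner→outer):
  R_carbon steel = (1/2.47 − 1/2.51)/(4πk) = 0.006452/(4π·40.4) = 1.271×10^-5 K/W
  R_aerogel blanket = (1/2.51 − 1/2.84)/(4πk) = 0.04629/(4π·0.0148) = 0.2489 K/W
  R_cellular glass = (1/2.84 − 1/3.32)/(4πk) = 0.05091/(4π·0.0660) = 0.06138 K/W
ΣR = 1.271×10^-5 + 0.2489 + 0.06138 = 0.3103 K/W
Q = ΔT/ΣR = (42.3 °C − 17.6 °C)/0.3103 = 79.6 W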